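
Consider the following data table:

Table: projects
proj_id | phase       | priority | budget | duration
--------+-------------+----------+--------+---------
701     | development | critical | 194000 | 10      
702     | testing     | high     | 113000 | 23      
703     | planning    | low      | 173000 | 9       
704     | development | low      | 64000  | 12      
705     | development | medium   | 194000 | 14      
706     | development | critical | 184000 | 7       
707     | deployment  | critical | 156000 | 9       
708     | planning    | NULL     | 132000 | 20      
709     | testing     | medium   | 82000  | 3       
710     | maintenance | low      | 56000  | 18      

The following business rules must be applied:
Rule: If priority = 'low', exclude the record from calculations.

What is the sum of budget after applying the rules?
1055000

Step 1: Identify records where priority = 'low'
Step 2: The excluded records sum to 293000
Step 3: Original total budget = 1348000
Step 4: Remaining total = 1348000 - 293000 = 1055000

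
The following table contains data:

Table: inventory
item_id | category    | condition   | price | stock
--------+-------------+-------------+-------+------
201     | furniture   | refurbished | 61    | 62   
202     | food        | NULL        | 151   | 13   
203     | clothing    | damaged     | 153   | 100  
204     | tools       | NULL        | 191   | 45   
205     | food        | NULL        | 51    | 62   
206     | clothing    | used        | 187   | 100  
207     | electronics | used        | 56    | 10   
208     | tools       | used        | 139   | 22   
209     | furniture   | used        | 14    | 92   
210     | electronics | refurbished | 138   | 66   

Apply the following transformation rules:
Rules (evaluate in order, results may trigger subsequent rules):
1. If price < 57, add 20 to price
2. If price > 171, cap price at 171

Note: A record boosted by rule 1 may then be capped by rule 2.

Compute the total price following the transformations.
1165

Step 1: Apply rule 1 to records with price < 57
  - 3 records get bonus of 20
  - Of these, 0 records then exceed 171 and get capped
Step 2: Apply rule 2 to records with price > 171
  - 2 records (original) are capped
Step 3: Calculate final sum = 1165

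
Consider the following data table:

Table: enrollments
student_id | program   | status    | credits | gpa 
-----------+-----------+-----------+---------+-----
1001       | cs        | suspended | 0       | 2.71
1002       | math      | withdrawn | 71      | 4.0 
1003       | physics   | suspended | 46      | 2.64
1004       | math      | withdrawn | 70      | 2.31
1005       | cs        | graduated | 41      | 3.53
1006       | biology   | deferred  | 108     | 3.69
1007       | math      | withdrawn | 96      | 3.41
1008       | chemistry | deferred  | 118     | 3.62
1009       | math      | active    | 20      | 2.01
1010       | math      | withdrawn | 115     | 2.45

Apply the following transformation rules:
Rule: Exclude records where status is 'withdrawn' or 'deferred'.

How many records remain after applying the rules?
4

Step 1: Count records to exclude
  - 4 (withdrawn) + 2 (deferred) = 6 records
Step 2: Total records: 10
Step 3: Remaining = 10 - 6 = 4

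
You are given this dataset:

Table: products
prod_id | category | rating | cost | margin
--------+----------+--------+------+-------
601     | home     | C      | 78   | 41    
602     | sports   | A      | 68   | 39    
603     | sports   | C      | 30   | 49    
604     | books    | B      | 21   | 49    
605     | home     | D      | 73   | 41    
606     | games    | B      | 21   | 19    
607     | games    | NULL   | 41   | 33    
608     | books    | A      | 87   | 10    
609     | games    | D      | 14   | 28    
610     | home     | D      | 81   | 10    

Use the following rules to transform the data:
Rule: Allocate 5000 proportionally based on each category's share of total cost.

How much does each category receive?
books: 1050.58, games: 739.3, home: 2256.81, sports: 953.31

Step 1: Calculate total cost = 514
Step 2: Calculate each category's proportion:
  books: 108/514 = 21.01% → 1050.58
  games: 76/514 = 14.79% → 739.3
  home: 232/514 = 45.14% → 2256.81
  sports: 98/514 = 19.07% → 953.31
Step 3: Verify: sum of allocations ≈ 5000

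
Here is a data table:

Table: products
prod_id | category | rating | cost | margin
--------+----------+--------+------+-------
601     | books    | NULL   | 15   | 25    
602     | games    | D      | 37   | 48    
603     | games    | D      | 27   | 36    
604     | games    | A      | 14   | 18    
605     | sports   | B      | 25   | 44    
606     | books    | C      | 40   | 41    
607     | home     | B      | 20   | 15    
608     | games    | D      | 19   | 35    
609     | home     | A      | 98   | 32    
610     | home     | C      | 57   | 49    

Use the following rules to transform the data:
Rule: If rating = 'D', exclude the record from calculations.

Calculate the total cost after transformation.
269

Step 1: Identify records where rating = 'D'
Step 2: The excluded records sum to 83
Step 3: Original total cost = 352
Step 4: Remaining total = 352 - 83 = 269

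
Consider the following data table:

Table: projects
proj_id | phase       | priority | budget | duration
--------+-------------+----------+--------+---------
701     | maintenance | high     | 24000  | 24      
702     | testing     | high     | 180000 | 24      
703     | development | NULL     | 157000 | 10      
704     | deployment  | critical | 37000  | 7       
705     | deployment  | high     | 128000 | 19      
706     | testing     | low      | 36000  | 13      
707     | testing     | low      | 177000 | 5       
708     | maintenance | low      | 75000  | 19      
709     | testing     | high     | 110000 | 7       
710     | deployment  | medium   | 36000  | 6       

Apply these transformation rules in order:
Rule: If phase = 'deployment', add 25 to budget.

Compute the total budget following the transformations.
960075

Step 1: Count records where phase = 'deployment': 3
Step 2: Total bonus added: 3 × 25 = 75
Step 3: Original sum of budget: 960000
Step 4: Final sum = 960000 + 75 = 960075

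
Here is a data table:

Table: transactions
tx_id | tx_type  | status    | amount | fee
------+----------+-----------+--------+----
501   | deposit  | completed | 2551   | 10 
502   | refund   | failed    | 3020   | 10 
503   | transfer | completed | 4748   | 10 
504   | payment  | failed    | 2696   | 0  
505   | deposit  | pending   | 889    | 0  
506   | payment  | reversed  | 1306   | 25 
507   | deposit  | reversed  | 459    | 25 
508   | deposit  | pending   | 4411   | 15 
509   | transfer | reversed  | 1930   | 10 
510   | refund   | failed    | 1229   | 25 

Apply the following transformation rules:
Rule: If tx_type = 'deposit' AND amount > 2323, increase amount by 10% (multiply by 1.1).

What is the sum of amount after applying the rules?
23935.2

Step 1: Find records where tx_type = 'deposit' AND amount > 2323
Step 2: 2 records match, summing to 6962
Step 3: After multiplier: 6962 × 1.1 = 7658.2
Step 4: Unaffected records sum: 16277
Step 5: Final sum = 7658.2 + 16277 = 23935.2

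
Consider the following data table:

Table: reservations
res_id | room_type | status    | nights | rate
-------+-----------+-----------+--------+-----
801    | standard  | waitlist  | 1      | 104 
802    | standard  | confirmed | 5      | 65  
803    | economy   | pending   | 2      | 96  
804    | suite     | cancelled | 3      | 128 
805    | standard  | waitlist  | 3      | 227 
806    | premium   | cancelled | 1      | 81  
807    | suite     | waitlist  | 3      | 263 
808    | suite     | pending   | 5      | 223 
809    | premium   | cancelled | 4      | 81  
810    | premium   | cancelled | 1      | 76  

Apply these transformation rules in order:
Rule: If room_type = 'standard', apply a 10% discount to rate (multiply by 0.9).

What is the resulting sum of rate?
1304.4

Step 1: Records with room_type = 'standard' have total rate = 396
Step 2: Apply multiplier: 396 × 0.9 = 356.4
Step 3: Other records total: 948
Step 4: Final sum = 356.4 + 948 = 1304.4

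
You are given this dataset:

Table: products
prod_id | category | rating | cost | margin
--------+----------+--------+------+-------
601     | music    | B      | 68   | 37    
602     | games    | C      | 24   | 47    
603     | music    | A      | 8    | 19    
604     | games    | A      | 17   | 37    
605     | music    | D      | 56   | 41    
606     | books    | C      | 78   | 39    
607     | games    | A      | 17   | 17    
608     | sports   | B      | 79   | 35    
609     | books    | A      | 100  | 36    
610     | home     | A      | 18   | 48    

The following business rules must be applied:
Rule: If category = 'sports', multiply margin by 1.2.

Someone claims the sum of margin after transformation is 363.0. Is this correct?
Yes, the result is correct.

Step 1: Calculate the correct sum after transformation
Step 2: Apply multiplier 1.2 to records where category = 'sports'
Step 3: Correct result = 363.0
Step 4: Claimed result = 363.0
Step 5: 363.0 = 363.0 ✓
Conclusion: The claimed result is correct.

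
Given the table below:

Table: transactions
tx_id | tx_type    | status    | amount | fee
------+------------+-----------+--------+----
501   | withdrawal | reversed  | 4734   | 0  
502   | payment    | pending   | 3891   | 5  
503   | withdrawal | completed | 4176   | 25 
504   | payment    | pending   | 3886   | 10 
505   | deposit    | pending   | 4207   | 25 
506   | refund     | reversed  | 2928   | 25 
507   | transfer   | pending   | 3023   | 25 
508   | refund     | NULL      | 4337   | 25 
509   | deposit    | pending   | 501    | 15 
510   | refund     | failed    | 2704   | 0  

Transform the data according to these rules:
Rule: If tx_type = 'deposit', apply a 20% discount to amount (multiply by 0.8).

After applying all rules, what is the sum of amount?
33445.4

Step 1: Records with tx_type = 'deposit' have total amount = 4708
Step 2: Apply multiplier: 4708 × 0.8 = 3766.4
Step 3: Other records total: 29679
Step 4: Final sum = 3766.4 + 29679 = 33445.4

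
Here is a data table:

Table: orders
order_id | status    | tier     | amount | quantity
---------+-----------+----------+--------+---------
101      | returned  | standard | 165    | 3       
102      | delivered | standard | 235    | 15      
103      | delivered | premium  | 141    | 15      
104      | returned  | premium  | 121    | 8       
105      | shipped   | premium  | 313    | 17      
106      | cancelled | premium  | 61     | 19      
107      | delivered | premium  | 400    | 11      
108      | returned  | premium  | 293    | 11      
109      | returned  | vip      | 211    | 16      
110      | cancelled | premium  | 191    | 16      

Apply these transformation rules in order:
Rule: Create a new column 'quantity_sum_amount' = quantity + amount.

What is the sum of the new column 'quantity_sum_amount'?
2262

Step 1: For each record, compute quantity + amount
Example calculations:
  3 + 165 = 168
  15 + 235 = 250
  15 + 141 = 156
  ...
Step 2: Sum all derived values
Step 3: Total = 2262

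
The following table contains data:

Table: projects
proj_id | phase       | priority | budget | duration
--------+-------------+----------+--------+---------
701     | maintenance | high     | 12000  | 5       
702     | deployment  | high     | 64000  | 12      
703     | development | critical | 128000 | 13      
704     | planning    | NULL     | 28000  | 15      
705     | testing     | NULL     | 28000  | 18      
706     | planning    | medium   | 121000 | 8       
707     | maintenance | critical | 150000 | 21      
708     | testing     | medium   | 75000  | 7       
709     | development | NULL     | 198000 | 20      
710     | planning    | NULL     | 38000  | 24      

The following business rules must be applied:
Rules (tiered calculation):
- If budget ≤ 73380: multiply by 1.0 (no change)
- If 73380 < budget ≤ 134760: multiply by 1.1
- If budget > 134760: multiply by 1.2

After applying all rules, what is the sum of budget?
944000.0

Step 1: Tier 1 (budget ≤ 73380): 5 records, sum = 170000 × 1.0 = 170000.0
Step 2: Tier 2 (73380 < budget ≤ 134760): 3 records, sum = 324000 × 1.1 = 356400.0
Step 3: Tier 3 (budget > 134760): 2 records, sum = 348000 × 1.2 = 417600.0
Step 4: Final sum = 170000.0 + 356400.0 + 417600.0 = 944000.0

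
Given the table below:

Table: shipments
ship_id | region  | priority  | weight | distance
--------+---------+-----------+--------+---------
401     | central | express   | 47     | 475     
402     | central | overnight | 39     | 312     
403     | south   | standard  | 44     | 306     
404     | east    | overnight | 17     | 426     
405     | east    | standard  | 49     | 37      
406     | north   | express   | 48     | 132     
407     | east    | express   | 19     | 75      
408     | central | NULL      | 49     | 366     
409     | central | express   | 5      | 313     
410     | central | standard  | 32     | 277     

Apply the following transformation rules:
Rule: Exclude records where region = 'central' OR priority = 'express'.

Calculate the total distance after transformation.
769

Step 1: Find records where region = 'central' OR priority = 'express'
Step 2: 7 records match, summing to 1950
Step 3: Original sum: 2719
Step 4: Remaining sum = 2719 - 1950 = 769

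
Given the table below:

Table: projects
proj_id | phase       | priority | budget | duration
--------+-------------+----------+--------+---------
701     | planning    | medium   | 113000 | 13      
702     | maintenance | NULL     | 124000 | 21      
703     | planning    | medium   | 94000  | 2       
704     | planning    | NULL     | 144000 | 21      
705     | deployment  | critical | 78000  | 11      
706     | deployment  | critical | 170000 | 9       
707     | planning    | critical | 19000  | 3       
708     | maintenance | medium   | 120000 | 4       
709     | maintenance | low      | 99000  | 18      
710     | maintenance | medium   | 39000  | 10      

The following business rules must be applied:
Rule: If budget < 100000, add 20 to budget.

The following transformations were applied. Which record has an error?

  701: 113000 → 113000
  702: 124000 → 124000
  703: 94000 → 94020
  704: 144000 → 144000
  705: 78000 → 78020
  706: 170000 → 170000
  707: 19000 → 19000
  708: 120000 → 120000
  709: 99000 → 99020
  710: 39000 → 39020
Record 707 has an error. The correct transformed value should be 19020, not 19000.

Step 1: Check each record against the rule
Step 2: Record 707 has budget = 19000
Step 3: Since 19000 < 100000, the bonus should have been applied
Step 4: Correct value = 19020, but claimed value = 19000
Conclusion: Record 707 has the error.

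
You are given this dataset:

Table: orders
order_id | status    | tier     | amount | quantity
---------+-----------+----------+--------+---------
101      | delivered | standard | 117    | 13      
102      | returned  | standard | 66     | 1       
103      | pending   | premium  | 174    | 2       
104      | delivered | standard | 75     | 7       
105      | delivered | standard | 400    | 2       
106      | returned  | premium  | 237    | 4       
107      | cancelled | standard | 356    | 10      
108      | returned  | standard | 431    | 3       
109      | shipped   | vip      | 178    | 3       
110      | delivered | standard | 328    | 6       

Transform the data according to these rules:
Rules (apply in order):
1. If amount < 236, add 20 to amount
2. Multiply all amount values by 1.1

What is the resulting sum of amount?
2708.2

Step 1: Apply Rule 1 - Add 20 to records with amount < 236
  - 5 records affected: 610 + (5 × 20) = 710
  - Unaffected records: 1752
  - Sum after Rule 1: 2462
Step 2: Apply Rule 2 - Multiply all by 1.1
  - 2462 × 1.1 = 2708.2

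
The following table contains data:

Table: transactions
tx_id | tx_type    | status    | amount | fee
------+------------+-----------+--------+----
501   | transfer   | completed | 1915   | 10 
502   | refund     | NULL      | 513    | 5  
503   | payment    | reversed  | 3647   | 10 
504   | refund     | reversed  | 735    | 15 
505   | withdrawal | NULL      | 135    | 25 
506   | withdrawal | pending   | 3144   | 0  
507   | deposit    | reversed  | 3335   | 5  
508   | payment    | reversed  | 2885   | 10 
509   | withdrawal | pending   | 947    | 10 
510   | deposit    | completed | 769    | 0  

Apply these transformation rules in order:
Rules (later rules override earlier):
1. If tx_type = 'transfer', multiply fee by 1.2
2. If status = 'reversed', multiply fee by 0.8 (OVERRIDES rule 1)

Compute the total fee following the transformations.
84.0

Step 1: Rule 2 takes priority for records with status = 'reversed'
  - 4 records: 40 × 0.8 = 32.0
Step 2: Rule 1 applies to remaining records with tx_type = 'transfer'
  - 1 records: 10 × 1.2 = 12.0
Step 3: Other records unchanged: 40
Step 4: Final sum = 32.0 + 12.0 + 40 = 84.0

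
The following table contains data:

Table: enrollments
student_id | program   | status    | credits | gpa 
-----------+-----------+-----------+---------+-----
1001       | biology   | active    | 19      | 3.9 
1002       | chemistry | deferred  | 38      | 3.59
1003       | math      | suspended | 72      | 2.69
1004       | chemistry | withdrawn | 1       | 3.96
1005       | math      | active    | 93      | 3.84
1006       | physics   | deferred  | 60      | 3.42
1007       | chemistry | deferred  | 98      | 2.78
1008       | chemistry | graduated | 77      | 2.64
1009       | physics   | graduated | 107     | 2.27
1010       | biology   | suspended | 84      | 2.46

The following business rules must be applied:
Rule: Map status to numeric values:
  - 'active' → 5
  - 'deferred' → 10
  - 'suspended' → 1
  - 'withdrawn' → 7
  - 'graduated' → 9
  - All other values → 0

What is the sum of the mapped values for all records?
67

Step 1: Apply mapping to each record
Step 2: Count by status:
  'active': 2 records × 5 = 10
  'deferred': 3 records × 10 = 30
  'suspended': 2 records × 1 = 2
  'withdrawn': 1 records × 7 = 7
  'graduated': 2 records × 9 = 18
Step 3: Sum all mapped values = 67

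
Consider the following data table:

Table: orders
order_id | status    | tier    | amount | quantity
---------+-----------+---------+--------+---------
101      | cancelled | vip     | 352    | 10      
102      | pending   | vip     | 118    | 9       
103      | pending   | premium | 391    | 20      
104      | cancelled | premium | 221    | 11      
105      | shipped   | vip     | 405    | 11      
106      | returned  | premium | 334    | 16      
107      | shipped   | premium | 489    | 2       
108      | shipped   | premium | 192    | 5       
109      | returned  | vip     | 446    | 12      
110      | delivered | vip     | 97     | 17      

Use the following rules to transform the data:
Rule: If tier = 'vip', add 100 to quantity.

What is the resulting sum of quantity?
613

Step 1: Count records where tier = 'vip': 5
Step 2: Total bonus added: 5 × 100 = 500
Step 3: Original sum of quantity: 113
Step 4: Final sum = 113 + 500 = 613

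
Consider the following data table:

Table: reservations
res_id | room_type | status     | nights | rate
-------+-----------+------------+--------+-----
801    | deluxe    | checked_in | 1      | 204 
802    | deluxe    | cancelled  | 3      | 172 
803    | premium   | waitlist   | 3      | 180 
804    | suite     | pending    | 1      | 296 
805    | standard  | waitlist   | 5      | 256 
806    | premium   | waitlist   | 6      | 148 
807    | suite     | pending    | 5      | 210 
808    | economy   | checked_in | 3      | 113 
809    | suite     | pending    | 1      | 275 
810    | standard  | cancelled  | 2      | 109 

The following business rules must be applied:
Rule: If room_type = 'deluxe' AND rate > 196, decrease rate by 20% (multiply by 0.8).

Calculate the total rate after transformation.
1922.2

Step 1: Find records where room_type = 'deluxe' AND rate > 196
Step 2: 1 records match, summing to 204
Step 3: After multiplier: 204 × 0.8 = 163.2
Step 4: Unaffected records sum: 1759
Step 5: Final sum = 163.2 + 1759 = 1922.2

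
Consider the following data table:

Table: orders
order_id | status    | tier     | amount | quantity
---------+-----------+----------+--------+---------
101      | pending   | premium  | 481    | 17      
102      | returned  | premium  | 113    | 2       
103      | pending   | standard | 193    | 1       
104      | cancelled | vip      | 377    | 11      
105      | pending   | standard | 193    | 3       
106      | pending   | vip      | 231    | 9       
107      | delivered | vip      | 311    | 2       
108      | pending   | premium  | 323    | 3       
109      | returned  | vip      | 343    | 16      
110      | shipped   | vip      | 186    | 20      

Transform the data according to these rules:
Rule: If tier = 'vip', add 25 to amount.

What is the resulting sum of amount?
2876

Step 1: Count records where tier = 'vip': 5
Step 2: Total bonus added: 5 × 25 = 125
Step 3: Original sum of amount: 2751
Step 4: Final sum = 2751 + 125 = 2876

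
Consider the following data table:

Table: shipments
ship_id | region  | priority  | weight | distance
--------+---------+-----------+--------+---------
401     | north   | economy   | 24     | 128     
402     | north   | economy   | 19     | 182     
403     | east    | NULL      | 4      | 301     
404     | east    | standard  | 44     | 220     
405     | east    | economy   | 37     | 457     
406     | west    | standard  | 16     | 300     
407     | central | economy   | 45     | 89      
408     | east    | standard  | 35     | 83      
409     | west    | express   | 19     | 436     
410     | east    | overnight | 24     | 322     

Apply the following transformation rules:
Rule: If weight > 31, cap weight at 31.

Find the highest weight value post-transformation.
31

Step 1: Original maximum weight = 45
Step 2: Apply cap at 31
Step 3: 4 records had weight > 31 and were capped
Step 4: Maximum after transformation = 31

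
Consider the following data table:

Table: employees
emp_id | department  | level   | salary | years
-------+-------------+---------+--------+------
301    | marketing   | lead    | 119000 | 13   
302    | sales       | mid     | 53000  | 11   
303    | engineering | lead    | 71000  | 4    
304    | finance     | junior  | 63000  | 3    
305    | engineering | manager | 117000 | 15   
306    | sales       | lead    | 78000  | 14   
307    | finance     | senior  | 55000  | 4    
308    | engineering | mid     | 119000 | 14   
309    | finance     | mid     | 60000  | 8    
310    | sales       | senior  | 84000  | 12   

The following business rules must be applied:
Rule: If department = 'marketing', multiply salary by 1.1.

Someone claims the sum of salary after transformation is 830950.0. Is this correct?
No, the correct result is 830900.0.

Step 1: Calculate the correct sum after transformation
Step 2: Apply multiplier 1.1 to records where department = 'marketing'
Step 3: Correct result = 830900.0
Step 4: Claimed result = 830950.0
Step 5: 830900.0 ≠ 830950.0
Conclusion: The claimed result is incorrect. The correct answer is 830900.0.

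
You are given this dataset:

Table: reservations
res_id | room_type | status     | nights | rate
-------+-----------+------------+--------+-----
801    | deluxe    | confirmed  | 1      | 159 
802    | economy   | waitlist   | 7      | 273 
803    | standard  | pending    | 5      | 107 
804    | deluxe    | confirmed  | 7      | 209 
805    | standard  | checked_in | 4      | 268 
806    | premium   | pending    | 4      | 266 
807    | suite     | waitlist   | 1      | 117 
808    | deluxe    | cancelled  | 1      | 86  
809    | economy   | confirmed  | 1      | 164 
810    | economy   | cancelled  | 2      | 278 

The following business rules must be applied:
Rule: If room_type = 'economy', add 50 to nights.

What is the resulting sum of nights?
183

Step 1: Count records where room_type = 'economy': 3
Step 2: Total bonus added: 3 × 50 = 150
Step 3: Original sum of nights: 33
Step 4: Final sum = 33 + 150 = 183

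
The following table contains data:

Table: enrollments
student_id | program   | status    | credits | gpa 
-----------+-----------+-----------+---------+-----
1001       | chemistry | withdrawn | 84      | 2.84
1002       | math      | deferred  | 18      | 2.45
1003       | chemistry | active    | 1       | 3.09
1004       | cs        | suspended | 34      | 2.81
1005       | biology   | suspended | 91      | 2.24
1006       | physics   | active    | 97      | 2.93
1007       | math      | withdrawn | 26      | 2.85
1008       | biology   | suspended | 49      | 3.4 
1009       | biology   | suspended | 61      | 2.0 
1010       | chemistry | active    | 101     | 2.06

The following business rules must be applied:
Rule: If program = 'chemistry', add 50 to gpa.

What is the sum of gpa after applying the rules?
176.67

Step 1: Count records where program = 'chemistry': 3
Step 2: Total bonus added: 3 × 50 = 150
Step 3: Original sum of gpa: 26.67
Step 4: Final sum = 26.67 + 150 = 176.67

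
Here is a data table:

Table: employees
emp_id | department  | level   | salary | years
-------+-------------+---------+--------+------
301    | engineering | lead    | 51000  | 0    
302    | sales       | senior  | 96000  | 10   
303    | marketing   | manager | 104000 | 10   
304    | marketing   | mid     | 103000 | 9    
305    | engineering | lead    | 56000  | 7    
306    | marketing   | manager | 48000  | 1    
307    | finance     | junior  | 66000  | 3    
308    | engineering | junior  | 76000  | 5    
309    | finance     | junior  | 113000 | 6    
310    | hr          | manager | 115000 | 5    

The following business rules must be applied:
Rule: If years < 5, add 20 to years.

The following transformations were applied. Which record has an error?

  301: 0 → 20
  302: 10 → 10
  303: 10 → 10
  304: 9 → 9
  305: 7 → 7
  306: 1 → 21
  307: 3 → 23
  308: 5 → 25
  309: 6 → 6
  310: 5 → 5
Record 308 has an error. The correct transformed value should be 5, not 25.

Step 1: Check each record against the rule
Step 2: Record 308 has years = 5
Step 3: Since 5 >= 5, the bonus should not have been applied
Step 4: Correct value = 5, but claimed value = 25
Conclusion: Record 308 has the error.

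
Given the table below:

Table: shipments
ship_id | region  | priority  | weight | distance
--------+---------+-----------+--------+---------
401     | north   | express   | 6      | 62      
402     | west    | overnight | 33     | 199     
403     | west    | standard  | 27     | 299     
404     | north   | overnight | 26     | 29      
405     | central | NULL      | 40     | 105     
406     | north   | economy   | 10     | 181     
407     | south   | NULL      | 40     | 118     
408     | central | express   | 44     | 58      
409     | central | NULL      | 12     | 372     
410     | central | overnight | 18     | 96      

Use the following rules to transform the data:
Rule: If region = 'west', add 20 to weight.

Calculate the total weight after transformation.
296

Step 1: Count records where region = 'west': 2
Step 2: Total bonus added: 2 × 20 = 40
Step 3: Original sum of weight: 256
Step 4: Final sum = 256 + 40 = 296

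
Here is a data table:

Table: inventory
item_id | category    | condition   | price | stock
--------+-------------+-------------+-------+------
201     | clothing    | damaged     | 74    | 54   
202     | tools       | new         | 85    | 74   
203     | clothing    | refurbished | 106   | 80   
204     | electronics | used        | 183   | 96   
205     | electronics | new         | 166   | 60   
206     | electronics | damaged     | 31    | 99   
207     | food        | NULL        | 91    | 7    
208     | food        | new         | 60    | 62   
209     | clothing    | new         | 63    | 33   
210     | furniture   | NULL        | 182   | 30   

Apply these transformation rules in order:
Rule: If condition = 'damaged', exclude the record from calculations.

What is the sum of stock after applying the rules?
442

Step 1: Identify records where condition = 'damaged'
Step 2: The excluded records sum to 153
Step 3: Original total stock = 595
Step 4: Remaining total = 595 - 153 = 442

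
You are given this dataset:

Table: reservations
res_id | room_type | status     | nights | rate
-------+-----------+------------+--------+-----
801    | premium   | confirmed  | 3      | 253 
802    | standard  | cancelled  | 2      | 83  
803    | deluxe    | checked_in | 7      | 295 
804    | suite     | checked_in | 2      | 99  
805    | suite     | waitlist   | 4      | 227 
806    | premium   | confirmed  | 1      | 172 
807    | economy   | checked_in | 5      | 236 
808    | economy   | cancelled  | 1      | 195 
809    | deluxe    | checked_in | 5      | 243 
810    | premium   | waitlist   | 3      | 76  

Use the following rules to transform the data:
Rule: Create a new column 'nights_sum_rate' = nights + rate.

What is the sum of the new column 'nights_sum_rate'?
1912

Step 1: For each record, compute nights + rate
Example calculations:
  3 + 253 = 256
  2 + 83 = 85
  7 + 295 = 302
  ...
Step 2: Sum all derived values
Step 3: Total = 1912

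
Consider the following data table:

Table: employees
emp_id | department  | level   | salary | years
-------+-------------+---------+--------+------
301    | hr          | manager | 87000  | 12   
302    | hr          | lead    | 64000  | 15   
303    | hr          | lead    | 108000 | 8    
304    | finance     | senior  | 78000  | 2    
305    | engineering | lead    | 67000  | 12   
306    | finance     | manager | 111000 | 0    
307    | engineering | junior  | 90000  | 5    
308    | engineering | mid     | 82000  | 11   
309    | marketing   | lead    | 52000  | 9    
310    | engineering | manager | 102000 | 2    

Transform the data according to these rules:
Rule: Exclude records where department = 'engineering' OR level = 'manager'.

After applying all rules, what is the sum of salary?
302000

Step 1: Find records where department = 'engineering' OR level = 'manager'
Step 2: 6 records match, summing to 539000
Step 3: Original sum: 841000
Step 4: Remaining sum = 841000 - 539000 = 302000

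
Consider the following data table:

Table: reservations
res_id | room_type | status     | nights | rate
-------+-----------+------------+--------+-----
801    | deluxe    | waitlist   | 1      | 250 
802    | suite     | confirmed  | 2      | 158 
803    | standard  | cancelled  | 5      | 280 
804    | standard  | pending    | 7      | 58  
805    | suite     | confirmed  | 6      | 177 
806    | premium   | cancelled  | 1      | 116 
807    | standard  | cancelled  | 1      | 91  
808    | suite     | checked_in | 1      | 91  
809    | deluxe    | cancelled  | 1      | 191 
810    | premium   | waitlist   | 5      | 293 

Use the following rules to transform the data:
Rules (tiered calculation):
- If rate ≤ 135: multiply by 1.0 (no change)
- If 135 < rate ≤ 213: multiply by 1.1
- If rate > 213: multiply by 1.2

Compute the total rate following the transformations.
1922.2

Step 1: Tier 1 (rate ≤ 135): 4 records, sum = 356 × 1.0 = 356.0
Step 2: Tier 2 (135 < rate ≤ 213): 3 records, sum = 526 × 1.1 = 578.6
Step 3: Tier 3 (rate > 213): 3 records, sum = 823 × 1.2 = 987.6
Step 4: Final sum = 356.0 + 578.6 + 987.6 = 1922.2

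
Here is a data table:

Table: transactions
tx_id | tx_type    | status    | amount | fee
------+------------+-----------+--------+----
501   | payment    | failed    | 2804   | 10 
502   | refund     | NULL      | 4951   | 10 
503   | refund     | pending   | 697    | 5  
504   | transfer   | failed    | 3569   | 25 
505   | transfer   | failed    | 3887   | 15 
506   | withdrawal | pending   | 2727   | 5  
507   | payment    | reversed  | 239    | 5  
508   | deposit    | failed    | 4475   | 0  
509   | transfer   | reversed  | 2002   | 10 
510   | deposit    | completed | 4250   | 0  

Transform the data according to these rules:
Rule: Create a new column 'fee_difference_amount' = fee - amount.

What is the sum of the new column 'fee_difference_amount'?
-29516

Step 1: For each record, compute fee - amount
Example calculations:
  10 - 2804 = -2794
  10 - 4951 = -4941
  5 - 697 = -692
  ...
Step 2: Sum all derived values
Step 3: Total = -29516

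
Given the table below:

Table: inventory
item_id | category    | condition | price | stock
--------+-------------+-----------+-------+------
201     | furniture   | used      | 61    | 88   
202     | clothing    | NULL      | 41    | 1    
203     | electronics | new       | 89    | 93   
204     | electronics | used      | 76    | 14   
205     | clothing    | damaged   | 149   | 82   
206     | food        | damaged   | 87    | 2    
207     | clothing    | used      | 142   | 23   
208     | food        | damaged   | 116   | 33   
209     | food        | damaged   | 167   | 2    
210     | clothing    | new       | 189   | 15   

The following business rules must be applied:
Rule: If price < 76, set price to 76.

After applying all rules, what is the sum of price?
1167

Step 1: 2 records have price < 76
Step 2: These records originally summed to 102
Step 3: After setting to minimum: 2 × 76 = 152
Step 4: Unaffected records sum: 1015
Step 5: Final sum = 152 + 1015 = 1167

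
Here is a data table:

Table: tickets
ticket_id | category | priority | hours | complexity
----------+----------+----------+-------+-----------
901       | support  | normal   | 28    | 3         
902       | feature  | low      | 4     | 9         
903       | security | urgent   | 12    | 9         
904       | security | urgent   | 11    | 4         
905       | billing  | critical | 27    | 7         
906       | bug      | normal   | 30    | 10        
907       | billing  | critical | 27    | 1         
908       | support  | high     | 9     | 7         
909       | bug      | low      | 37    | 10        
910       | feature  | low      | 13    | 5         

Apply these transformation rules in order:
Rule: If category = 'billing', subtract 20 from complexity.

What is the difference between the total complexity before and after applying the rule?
40

Step 1: Original sum of complexity = 65
Step 2: 2 records have category = 'billing'
Step 3: Each affected record changes by -20
Step 4: Total change = 2 × -20 = -40
Step 5: New sum = 65 + -40 = 25
Step 6: Difference = |25 - 65| = 40
        (Sum decreased by 40)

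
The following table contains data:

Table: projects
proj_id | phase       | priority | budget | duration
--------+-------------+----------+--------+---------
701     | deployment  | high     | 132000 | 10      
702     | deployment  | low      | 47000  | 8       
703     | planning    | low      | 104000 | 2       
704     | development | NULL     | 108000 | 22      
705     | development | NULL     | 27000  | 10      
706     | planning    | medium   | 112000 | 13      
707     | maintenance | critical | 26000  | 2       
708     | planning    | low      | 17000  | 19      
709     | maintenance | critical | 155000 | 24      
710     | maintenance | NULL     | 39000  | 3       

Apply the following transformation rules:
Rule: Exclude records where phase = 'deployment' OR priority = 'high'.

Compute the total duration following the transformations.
95

Step 1: Find records where phase = 'deployment' OR priority = 'high'
Step 2: 2 records match, summing to 18
Step 3: Original sum: 113
Step 4: Remaining sum = 113 - 18 = 95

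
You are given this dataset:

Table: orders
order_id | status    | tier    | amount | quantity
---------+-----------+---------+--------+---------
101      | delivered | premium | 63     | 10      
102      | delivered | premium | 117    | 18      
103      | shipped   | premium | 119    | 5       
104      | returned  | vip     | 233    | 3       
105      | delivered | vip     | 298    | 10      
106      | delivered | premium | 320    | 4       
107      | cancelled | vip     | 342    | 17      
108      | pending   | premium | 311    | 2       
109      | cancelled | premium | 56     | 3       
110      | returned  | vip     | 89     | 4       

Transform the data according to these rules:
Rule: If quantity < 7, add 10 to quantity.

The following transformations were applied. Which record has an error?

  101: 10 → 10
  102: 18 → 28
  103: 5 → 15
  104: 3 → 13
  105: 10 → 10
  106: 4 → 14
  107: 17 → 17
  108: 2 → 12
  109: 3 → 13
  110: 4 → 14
Record 102 has an error. The correct transformed value should be 18, not 28.

Step 1: Check each record against the rule
Step 2: Record 102 has quantity = 18
Step 3: Since 18 >= 7, the bonus should not have been applied
Step 4: Correct value = 18, but claimed value = 28
Conclusion: Record 102 has the error.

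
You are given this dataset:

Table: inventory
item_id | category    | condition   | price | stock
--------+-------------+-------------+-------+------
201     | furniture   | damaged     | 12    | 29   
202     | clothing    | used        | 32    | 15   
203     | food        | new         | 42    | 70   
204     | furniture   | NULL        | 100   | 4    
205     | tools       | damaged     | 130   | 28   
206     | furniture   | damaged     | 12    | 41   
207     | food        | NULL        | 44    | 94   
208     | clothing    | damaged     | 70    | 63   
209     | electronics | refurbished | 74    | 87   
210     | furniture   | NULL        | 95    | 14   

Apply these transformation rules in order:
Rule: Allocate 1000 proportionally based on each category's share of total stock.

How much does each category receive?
clothing: 175.28, electronics: 195.51, food: 368.54, furniture: 197.75, tools: 62.92

Step 1: Calculate total stock = 445
Step 2: Calculate each category's proportion:
  clothing: 78/445 = 17.53% → 175.28
  electronics: 87/445 = 19.55% → 195.51
  food: 164/445 = 36.85% → 368.54
  furniture: 88/445 = 19.78% → 197.75
  tools: 28/445 = 6.29% → 62.92
Step 3: Verify: sum of allocations ≈ 1000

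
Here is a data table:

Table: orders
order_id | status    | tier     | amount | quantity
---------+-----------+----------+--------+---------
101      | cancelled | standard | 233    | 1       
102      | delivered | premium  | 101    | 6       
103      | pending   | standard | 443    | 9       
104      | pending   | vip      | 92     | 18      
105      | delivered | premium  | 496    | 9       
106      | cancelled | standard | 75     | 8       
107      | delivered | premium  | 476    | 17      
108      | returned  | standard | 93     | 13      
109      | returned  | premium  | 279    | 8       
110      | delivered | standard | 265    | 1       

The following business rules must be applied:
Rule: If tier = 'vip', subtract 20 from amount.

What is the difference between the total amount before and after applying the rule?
20

Step 1: Original sum of amount = 2553
Step 2: 1 records have tier = 'vip'
Step 3: Each affected record changes by -20
Step 4: Total change = 1 × -20 = -20
Step 5: New sum = 2553 + -20 = 2533
Step 6: Difference = |2533 - 2553| = 20
        (Sum decreased by 20)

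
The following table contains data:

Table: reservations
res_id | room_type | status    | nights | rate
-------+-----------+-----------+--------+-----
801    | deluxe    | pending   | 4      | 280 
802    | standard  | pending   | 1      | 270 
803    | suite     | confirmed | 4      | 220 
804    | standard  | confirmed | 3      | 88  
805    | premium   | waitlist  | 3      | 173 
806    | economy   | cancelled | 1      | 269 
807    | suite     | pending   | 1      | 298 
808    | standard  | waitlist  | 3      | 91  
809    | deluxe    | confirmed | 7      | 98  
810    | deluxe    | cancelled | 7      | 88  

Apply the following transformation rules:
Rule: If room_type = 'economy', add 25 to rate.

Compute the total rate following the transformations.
1900

Step 1: Count records where room_type = 'economy': 1
Step 2: Total bonus added: 1 × 25 = 25
Step 3: Original sum of rate: 1875
Step 4: Final sum = 1875 + 25 = 1900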